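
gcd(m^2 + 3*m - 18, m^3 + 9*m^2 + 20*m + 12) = m + 6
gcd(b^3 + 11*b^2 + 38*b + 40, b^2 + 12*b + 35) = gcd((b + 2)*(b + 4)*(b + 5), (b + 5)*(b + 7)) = b + 5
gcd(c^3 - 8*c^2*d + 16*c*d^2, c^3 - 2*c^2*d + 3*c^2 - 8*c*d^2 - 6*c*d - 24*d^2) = c - 4*d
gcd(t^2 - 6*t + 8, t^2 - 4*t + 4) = t - 2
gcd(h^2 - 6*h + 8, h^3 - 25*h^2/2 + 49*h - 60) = h - 4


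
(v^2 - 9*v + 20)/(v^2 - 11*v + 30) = (v - 4)/(v - 6)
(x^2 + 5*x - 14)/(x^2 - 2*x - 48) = (-x^2 - 5*x + 14)/(-x^2 + 2*x + 48)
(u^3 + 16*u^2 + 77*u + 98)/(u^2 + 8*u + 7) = (u^2 + 9*u + 14)/(u + 1)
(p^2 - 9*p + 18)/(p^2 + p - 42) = (p - 3)/(p + 7)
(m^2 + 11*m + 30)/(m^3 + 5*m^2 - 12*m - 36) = (m + 5)/(m^2 - m - 6)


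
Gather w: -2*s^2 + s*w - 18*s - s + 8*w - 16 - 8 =-2*s^2 - 19*s + w*(s + 8) - 24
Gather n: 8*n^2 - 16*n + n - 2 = 8*n^2 - 15*n - 2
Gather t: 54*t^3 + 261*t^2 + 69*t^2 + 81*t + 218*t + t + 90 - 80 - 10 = 54*t^3 + 330*t^2 + 300*t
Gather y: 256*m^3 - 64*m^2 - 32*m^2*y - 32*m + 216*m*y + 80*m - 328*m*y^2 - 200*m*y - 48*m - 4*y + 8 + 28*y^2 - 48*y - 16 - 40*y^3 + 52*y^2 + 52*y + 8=256*m^3 - 64*m^2 - 40*y^3 + y^2*(80 - 328*m) + y*(-32*m^2 + 16*m)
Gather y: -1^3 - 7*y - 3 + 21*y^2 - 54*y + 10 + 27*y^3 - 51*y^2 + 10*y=27*y^3 - 30*y^2 - 51*y + 6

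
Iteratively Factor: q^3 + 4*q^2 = (q)*(q^2 + 4*q) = q*(q + 4)*(q)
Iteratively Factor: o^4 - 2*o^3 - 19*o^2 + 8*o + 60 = (o - 5)*(o^3 + 3*o^2 - 4*o - 12) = (o - 5)*(o - 2)*(o^2 + 5*o + 6) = (o - 5)*(o - 2)*(o + 3)*(o + 2)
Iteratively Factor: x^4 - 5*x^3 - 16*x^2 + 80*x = (x - 5)*(x^3 - 16*x) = (x - 5)*(x + 4)*(x^2 - 4*x) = x*(x - 5)*(x + 4)*(x - 4)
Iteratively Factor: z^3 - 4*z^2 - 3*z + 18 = (z - 3)*(z^2 - z - 6) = (z - 3)^2*(z + 2)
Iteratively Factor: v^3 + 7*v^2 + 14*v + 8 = (v + 1)*(v^2 + 6*v + 8) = (v + 1)*(v + 2)*(v + 4)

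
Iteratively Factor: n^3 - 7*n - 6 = (n + 2)*(n^2 - 2*n - 3) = (n + 1)*(n + 2)*(n - 3)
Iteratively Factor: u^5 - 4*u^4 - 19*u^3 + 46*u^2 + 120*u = (u)*(u^4 - 4*u^3 - 19*u^2 + 46*u + 120) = u*(u - 5)*(u^3 + u^2 - 14*u - 24) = u*(u - 5)*(u + 3)*(u^2 - 2*u - 8) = u*(u - 5)*(u - 4)*(u + 3)*(u + 2)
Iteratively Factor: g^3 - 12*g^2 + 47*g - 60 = (g - 3)*(g^2 - 9*g + 20) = (g - 5)*(g - 3)*(g - 4)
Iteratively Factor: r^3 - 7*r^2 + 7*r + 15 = (r - 5)*(r^2 - 2*r - 3) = (r - 5)*(r + 1)*(r - 3)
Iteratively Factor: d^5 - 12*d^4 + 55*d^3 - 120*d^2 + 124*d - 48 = (d - 1)*(d^4 - 11*d^3 + 44*d^2 - 76*d + 48) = (d - 4)*(d - 1)*(d^3 - 7*d^2 + 16*d - 12) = (d - 4)*(d - 3)*(d - 1)*(d^2 - 4*d + 4) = (d - 4)*(d - 3)*(d - 2)*(d - 1)*(d - 2)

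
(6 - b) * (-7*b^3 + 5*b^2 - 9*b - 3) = 7*b^4 - 47*b^3 + 39*b^2 - 51*b - 18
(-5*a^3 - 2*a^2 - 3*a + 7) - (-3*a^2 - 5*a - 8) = -5*a^3 + a^2 + 2*a + 15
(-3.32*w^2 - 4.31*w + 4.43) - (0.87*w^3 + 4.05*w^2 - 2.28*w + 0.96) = -0.87*w^3 - 7.37*w^2 - 2.03*w + 3.47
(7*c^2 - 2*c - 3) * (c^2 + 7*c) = 7*c^4 + 47*c^3 - 17*c^2 - 21*c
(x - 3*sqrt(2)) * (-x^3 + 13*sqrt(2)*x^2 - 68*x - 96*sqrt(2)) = -x^4 + 16*sqrt(2)*x^3 - 146*x^2 + 108*sqrt(2)*x + 576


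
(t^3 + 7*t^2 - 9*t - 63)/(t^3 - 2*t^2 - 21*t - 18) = (t^2 + 4*t - 21)/(t^2 - 5*t - 6)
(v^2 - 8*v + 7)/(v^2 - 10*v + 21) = (v - 1)/(v - 3)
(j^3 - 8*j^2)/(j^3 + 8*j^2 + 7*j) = j*(j - 8)/(j^2 + 8*j + 7)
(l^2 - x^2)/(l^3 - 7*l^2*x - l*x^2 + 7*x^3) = 1/(l - 7*x)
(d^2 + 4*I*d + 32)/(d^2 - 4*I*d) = (d + 8*I)/d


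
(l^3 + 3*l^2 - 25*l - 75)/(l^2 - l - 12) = (l^2 - 25)/(l - 4)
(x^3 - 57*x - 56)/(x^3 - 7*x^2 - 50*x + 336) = (x + 1)/(x - 6)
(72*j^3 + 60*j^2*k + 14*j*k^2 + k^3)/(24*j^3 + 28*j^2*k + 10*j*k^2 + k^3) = (6*j + k)/(2*j + k)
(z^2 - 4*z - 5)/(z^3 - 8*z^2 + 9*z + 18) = (z - 5)/(z^2 - 9*z + 18)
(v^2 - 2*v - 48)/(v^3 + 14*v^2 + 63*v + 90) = (v - 8)/(v^2 + 8*v + 15)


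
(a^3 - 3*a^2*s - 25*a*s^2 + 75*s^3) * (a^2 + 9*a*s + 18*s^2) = a^5 + 6*a^4*s - 34*a^3*s^2 - 204*a^2*s^3 + 225*a*s^4 + 1350*s^5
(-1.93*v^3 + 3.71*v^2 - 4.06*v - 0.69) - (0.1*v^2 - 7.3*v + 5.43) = -1.93*v^3 + 3.61*v^2 + 3.24*v - 6.12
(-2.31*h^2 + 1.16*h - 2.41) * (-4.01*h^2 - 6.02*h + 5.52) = 9.2631*h^4 + 9.2546*h^3 - 10.0703*h^2 + 20.9114*h - 13.3032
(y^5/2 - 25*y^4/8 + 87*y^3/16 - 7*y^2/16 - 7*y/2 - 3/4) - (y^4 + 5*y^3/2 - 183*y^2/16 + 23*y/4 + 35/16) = y^5/2 - 33*y^4/8 + 47*y^3/16 + 11*y^2 - 37*y/4 - 47/16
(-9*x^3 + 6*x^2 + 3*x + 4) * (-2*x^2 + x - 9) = 18*x^5 - 21*x^4 + 81*x^3 - 59*x^2 - 23*x - 36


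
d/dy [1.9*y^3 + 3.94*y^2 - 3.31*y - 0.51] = 5.7*y^2 + 7.88*y - 3.31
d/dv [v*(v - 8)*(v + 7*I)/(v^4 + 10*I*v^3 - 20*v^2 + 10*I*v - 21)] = (-v^4 + 16*v^3 + v^2*(1 + 24*I) + 6*I*v - 24*I)/(v^6 + 6*I*v^5 - 7*v^4 + 12*I*v^3 - 17*v^2 + 6*I*v - 9)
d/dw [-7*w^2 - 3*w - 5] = -14*w - 3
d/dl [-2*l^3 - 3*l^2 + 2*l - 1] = -6*l^2 - 6*l + 2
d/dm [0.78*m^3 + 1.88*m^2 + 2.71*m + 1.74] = 2.34*m^2 + 3.76*m + 2.71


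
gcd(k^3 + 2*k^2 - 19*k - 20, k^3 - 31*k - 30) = k^2 + 6*k + 5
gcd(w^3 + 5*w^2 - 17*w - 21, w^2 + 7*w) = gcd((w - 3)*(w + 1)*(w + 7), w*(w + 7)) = w + 7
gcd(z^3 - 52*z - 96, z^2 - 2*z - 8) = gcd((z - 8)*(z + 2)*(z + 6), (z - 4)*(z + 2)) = z + 2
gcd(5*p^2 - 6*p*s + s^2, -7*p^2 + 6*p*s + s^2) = p - s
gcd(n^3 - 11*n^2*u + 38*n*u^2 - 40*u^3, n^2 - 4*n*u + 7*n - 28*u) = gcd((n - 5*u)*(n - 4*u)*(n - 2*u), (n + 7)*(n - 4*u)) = -n + 4*u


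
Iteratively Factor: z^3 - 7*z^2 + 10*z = (z - 2)*(z^2 - 5*z) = (z - 5)*(z - 2)*(z)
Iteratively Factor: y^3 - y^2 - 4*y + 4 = (y - 1)*(y^2 - 4) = (y - 1)*(y + 2)*(y - 2)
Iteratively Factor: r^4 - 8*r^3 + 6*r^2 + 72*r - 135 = (r - 5)*(r^3 - 3*r^2 - 9*r + 27) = (r - 5)*(r - 3)*(r^2 - 9) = (r - 5)*(r - 3)^2*(r + 3)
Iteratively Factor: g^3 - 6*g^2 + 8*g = (g - 4)*(g^2 - 2*g) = (g - 4)*(g - 2)*(g)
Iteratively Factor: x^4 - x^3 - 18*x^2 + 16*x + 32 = (x + 4)*(x^3 - 5*x^2 + 2*x + 8) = (x - 2)*(x + 4)*(x^2 - 3*x - 4) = (x - 2)*(x + 1)*(x + 4)*(x - 4)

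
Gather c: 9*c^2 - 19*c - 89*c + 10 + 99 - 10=9*c^2 - 108*c + 99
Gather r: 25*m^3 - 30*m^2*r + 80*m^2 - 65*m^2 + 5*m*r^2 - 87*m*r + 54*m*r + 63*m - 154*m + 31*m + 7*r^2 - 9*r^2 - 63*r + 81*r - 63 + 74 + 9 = 25*m^3 + 15*m^2 - 60*m + r^2*(5*m - 2) + r*(-30*m^2 - 33*m + 18) + 20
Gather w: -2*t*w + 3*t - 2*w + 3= 3*t + w*(-2*t - 2) + 3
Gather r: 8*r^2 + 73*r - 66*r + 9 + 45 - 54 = 8*r^2 + 7*r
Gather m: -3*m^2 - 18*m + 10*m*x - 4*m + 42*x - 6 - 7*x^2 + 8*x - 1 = -3*m^2 + m*(10*x - 22) - 7*x^2 + 50*x - 7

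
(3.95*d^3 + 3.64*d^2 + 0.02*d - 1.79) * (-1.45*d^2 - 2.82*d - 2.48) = -5.7275*d^5 - 16.417*d^4 - 20.0898*d^3 - 6.4881*d^2 + 4.9982*d + 4.4392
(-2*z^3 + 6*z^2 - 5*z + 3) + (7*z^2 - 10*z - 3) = -2*z^3 + 13*z^2 - 15*z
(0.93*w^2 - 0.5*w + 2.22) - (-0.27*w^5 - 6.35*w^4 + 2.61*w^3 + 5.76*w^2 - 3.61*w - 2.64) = 0.27*w^5 + 6.35*w^4 - 2.61*w^3 - 4.83*w^2 + 3.11*w + 4.86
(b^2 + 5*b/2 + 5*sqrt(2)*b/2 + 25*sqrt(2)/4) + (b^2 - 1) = 2*b^2 + 5*b/2 + 5*sqrt(2)*b/2 - 1 + 25*sqrt(2)/4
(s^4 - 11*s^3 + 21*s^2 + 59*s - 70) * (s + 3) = s^5 - 8*s^4 - 12*s^3 + 122*s^2 + 107*s - 210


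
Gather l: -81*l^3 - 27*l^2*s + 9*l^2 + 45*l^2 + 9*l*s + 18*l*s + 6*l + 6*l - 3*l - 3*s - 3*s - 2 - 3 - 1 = -81*l^3 + l^2*(54 - 27*s) + l*(27*s + 9) - 6*s - 6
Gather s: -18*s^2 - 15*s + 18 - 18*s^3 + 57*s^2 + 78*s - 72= -18*s^3 + 39*s^2 + 63*s - 54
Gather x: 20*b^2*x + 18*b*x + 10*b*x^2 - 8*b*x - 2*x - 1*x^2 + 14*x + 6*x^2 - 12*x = x^2*(10*b + 5) + x*(20*b^2 + 10*b)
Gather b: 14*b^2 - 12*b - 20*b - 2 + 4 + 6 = 14*b^2 - 32*b + 8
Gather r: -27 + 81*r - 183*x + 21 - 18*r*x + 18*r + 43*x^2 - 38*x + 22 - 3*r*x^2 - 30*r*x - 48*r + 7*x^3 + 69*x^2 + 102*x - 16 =r*(-3*x^2 - 48*x + 51) + 7*x^3 + 112*x^2 - 119*x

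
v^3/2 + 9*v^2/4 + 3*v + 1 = (v/2 + 1)*(v + 1/2)*(v + 2)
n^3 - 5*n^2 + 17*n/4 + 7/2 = (n - 7/2)*(n - 2)*(n + 1/2)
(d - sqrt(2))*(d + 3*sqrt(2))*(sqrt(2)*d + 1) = sqrt(2)*d^3 + 5*d^2 - 4*sqrt(2)*d - 6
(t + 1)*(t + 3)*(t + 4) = t^3 + 8*t^2 + 19*t + 12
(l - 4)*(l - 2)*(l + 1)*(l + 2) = l^4 - 3*l^3 - 8*l^2 + 12*l + 16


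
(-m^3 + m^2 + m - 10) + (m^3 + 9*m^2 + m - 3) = 10*m^2 + 2*m - 13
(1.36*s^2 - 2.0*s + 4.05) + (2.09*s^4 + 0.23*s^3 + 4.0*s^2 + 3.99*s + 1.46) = 2.09*s^4 + 0.23*s^3 + 5.36*s^2 + 1.99*s + 5.51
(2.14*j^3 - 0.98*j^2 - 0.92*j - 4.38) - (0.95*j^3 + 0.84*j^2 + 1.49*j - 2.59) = 1.19*j^3 - 1.82*j^2 - 2.41*j - 1.79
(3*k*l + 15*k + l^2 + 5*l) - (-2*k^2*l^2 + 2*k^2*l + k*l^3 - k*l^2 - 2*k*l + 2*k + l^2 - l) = 2*k^2*l^2 - 2*k^2*l - k*l^3 + k*l^2 + 5*k*l + 13*k + 6*l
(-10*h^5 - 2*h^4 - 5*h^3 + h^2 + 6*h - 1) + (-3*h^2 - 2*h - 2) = -10*h^5 - 2*h^4 - 5*h^3 - 2*h^2 + 4*h - 3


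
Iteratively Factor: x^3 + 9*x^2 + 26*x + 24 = (x + 4)*(x^2 + 5*x + 6) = (x + 3)*(x + 4)*(x + 2)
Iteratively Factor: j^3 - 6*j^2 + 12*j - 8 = (j - 2)*(j^2 - 4*j + 4) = (j - 2)^2*(j - 2)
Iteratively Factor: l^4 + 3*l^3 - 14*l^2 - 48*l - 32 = (l + 1)*(l^3 + 2*l^2 - 16*l - 32) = (l + 1)*(l + 4)*(l^2 - 2*l - 8) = (l - 4)*(l + 1)*(l + 4)*(l + 2)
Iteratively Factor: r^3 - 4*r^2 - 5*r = (r)*(r^2 - 4*r - 5) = r*(r - 5)*(r + 1)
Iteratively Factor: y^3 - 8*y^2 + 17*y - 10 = (y - 5)*(y^2 - 3*y + 2) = (y - 5)*(y - 2)*(y - 1)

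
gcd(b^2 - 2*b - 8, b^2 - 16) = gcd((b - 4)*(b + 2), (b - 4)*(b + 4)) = b - 4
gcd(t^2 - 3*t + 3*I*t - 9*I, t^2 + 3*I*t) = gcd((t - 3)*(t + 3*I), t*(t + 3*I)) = t + 3*I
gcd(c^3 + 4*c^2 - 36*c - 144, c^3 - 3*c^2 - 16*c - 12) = c - 6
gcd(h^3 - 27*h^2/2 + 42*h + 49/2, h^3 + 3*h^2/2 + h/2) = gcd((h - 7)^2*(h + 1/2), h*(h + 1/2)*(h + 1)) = h + 1/2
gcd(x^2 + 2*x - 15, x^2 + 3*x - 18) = x - 3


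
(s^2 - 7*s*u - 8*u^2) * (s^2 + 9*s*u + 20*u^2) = s^4 + 2*s^3*u - 51*s^2*u^2 - 212*s*u^3 - 160*u^4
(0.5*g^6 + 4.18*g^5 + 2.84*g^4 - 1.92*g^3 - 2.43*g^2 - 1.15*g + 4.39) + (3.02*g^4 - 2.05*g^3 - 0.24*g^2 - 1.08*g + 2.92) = 0.5*g^6 + 4.18*g^5 + 5.86*g^4 - 3.97*g^3 - 2.67*g^2 - 2.23*g + 7.31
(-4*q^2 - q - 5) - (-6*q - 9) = -4*q^2 + 5*q + 4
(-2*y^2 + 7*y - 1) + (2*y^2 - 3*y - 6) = 4*y - 7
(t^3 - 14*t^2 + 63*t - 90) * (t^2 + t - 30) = t^5 - 13*t^4 + 19*t^3 + 393*t^2 - 1980*t + 2700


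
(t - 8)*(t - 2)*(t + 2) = t^3 - 8*t^2 - 4*t + 32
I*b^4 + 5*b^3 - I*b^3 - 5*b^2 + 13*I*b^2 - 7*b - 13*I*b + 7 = (b - 7*I)*(b + I)^2*(I*b - I)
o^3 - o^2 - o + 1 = (o - 1)^2*(o + 1)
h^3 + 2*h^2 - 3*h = h*(h - 1)*(h + 3)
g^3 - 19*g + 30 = (g - 3)*(g - 2)*(g + 5)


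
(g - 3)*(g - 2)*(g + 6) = g^3 + g^2 - 24*g + 36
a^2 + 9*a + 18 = (a + 3)*(a + 6)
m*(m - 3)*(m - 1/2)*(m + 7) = m^4 + 7*m^3/2 - 23*m^2 + 21*m/2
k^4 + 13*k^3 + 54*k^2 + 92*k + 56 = (k + 2)^3*(k + 7)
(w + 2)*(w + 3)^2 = w^3 + 8*w^2 + 21*w + 18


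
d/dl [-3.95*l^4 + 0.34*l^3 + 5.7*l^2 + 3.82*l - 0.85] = -15.8*l^3 + 1.02*l^2 + 11.4*l + 3.82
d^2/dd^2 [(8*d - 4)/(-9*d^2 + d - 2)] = 8*(-(2*d - 1)*(18*d - 1)^2 + (54*d - 11)*(9*d^2 - d + 2))/(9*d^2 - d + 2)^3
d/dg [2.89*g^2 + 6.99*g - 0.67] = 5.78*g + 6.99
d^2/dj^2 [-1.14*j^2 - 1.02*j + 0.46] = -2.28000000000000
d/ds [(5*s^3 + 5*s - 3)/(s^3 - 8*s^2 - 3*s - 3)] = 4*(-10*s^4 - 10*s^3 + s^2 - 12*s - 6)/(s^6 - 16*s^5 + 58*s^4 + 42*s^3 + 57*s^2 + 18*s + 9)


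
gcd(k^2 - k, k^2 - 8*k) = k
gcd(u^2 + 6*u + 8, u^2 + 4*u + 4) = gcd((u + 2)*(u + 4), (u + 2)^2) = u + 2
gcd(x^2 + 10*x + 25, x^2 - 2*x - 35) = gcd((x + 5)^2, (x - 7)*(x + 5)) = x + 5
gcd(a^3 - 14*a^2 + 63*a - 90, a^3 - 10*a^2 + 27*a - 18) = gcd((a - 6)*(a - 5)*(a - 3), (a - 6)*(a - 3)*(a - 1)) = a^2 - 9*a + 18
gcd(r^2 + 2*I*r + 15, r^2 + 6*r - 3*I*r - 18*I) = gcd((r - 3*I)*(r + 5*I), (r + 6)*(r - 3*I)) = r - 3*I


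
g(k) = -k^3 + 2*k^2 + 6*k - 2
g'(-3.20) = -37.52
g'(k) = -3*k^2 + 4*k + 6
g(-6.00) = 250.00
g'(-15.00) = -729.00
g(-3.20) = 32.05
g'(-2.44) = -21.62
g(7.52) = -269.04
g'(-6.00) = -126.00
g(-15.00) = 3733.00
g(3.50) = 0.62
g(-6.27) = 285.50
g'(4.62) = -39.55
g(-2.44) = 9.79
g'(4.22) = -30.55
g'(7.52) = -133.57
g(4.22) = -16.21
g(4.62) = -30.20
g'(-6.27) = -137.02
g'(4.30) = -32.27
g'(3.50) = -16.75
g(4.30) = -18.73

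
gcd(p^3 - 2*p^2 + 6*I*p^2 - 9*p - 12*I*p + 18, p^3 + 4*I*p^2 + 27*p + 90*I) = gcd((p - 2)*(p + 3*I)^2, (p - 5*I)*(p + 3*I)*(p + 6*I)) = p + 3*I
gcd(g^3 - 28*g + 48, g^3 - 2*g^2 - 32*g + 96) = g^2 + 2*g - 24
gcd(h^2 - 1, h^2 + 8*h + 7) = h + 1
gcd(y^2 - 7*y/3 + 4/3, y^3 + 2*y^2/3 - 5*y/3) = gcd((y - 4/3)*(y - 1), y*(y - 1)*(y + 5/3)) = y - 1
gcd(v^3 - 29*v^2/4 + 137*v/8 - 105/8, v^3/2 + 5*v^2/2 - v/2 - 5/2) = 1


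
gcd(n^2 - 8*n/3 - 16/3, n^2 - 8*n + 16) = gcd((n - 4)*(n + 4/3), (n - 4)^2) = n - 4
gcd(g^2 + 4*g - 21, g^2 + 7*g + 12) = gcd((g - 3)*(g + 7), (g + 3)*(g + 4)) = 1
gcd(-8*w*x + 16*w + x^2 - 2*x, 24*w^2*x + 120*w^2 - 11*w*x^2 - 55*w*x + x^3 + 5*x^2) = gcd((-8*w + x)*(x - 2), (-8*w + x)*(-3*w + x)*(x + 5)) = -8*w + x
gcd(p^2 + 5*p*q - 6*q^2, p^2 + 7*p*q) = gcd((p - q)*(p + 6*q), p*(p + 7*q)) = 1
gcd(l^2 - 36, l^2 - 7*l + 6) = l - 6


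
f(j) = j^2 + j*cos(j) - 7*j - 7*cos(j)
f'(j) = -j*sin(j) + 2*j + 7*sin(j) + cos(j) - 7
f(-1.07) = 4.76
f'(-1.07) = -15.74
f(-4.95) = 56.34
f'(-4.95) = -5.05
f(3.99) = -10.02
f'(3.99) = -1.94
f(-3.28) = 43.90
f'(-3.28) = -13.13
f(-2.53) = 31.91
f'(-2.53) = -18.35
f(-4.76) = 55.42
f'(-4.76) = -4.73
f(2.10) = -7.82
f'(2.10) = 0.92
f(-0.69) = -0.62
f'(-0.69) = -12.50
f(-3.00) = 39.90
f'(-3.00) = -15.40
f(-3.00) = 39.90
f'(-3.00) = -15.40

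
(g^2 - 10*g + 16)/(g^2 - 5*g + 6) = (g - 8)/(g - 3)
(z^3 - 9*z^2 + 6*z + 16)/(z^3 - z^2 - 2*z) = (z - 8)/z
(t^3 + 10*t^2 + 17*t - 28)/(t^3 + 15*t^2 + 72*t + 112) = (t - 1)/(t + 4)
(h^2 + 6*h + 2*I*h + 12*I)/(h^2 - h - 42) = (h + 2*I)/(h - 7)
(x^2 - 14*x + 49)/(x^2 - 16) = (x^2 - 14*x + 49)/(x^2 - 16)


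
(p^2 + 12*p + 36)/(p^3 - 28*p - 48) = (p^2 + 12*p + 36)/(p^3 - 28*p - 48)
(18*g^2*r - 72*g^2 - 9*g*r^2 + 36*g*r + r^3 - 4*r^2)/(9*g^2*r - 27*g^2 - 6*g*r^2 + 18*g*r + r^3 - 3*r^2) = (-6*g*r + 24*g + r^2 - 4*r)/(-3*g*r + 9*g + r^2 - 3*r)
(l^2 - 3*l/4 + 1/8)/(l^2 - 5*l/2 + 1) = (l - 1/4)/(l - 2)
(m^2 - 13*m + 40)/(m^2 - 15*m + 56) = (m - 5)/(m - 7)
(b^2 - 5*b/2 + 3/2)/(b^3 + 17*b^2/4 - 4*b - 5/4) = 2*(2*b - 3)/(4*b^2 + 21*b + 5)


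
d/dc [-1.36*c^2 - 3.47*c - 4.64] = -2.72*c - 3.47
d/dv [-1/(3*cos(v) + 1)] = -3*sin(v)/(3*cos(v) + 1)^2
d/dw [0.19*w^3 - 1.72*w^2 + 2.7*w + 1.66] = 0.57*w^2 - 3.44*w + 2.7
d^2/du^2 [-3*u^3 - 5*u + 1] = -18*u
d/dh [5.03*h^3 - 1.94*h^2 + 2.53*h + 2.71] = 15.09*h^2 - 3.88*h + 2.53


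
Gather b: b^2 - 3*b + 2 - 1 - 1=b^2 - 3*b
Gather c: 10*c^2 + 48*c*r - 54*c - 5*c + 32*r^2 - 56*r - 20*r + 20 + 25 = 10*c^2 + c*(48*r - 59) + 32*r^2 - 76*r + 45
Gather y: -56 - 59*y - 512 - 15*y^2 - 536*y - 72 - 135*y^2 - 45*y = -150*y^2 - 640*y - 640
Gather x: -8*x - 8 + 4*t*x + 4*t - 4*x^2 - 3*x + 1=4*t - 4*x^2 + x*(4*t - 11) - 7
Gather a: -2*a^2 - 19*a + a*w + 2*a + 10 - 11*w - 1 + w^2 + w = -2*a^2 + a*(w - 17) + w^2 - 10*w + 9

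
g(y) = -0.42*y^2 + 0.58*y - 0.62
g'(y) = 0.58 - 0.84*y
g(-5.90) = -18.66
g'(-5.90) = 5.54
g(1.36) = -0.61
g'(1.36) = -0.56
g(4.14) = -5.42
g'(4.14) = -2.90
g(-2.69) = -5.22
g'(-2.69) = 2.84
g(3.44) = -3.59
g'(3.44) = -2.31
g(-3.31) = -7.14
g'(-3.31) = 3.36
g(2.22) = -1.40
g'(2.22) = -1.28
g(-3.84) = -9.04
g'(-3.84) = 3.81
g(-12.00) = -68.06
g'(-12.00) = 10.66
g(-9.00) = -39.86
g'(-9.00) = 8.14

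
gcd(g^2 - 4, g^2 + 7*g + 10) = g + 2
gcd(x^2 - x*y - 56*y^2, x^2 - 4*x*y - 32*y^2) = x - 8*y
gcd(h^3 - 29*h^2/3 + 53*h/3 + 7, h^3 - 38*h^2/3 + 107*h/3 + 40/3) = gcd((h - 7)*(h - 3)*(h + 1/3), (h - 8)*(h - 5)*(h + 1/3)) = h + 1/3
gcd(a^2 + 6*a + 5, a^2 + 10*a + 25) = a + 5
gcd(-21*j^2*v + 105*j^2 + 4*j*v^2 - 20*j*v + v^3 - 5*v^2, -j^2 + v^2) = 1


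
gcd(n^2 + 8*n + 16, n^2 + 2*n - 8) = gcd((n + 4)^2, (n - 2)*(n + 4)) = n + 4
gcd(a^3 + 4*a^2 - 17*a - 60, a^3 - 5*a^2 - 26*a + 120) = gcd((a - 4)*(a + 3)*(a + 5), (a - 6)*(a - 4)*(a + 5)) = a^2 + a - 20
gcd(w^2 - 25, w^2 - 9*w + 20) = w - 5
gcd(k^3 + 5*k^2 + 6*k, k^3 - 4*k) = k^2 + 2*k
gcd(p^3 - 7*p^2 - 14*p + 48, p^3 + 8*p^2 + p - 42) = p^2 + p - 6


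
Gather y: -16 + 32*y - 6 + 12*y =44*y - 22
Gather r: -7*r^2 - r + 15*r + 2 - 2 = -7*r^2 + 14*r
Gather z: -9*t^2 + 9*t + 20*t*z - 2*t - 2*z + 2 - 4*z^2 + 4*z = -9*t^2 + 7*t - 4*z^2 + z*(20*t + 2) + 2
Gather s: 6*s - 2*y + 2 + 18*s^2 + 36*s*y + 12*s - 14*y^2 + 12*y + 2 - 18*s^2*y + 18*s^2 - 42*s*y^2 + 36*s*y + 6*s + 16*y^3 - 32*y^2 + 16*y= s^2*(36 - 18*y) + s*(-42*y^2 + 72*y + 24) + 16*y^3 - 46*y^2 + 26*y + 4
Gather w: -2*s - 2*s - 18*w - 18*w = -4*s - 36*w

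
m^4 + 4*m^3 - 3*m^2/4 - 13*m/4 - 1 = (m - 1)*(m + 1/2)^2*(m + 4)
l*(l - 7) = l^2 - 7*l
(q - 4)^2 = q^2 - 8*q + 16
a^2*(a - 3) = a^3 - 3*a^2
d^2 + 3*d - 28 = (d - 4)*(d + 7)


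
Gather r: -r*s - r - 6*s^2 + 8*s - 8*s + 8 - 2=r*(-s - 1) - 6*s^2 + 6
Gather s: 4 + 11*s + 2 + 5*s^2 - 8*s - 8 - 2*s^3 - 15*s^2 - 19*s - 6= -2*s^3 - 10*s^2 - 16*s - 8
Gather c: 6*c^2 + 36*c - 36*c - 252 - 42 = 6*c^2 - 294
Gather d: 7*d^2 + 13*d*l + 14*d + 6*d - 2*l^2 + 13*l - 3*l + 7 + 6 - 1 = 7*d^2 + d*(13*l + 20) - 2*l^2 + 10*l + 12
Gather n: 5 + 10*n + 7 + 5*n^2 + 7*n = 5*n^2 + 17*n + 12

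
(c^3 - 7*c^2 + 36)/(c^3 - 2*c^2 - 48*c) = (-c^3 + 7*c^2 - 36)/(c*(-c^2 + 2*c + 48))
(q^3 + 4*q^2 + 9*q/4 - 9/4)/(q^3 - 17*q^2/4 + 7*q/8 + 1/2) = 2*(2*q^2 + 9*q + 9)/(4*q^2 - 15*q - 4)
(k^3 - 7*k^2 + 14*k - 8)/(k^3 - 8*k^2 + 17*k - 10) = (k - 4)/(k - 5)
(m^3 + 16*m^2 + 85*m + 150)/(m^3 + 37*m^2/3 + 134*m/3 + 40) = 3*(m + 5)/(3*m + 4)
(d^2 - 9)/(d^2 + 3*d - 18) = (d + 3)/(d + 6)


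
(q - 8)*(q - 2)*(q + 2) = q^3 - 8*q^2 - 4*q + 32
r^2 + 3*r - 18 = (r - 3)*(r + 6)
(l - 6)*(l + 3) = l^2 - 3*l - 18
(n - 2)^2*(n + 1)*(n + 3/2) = n^4 - 3*n^3/2 - 9*n^2/2 + 4*n + 6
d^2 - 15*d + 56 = (d - 8)*(d - 7)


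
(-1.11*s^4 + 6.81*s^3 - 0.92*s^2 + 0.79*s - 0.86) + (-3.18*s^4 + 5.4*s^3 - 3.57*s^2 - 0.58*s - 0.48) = -4.29*s^4 + 12.21*s^3 - 4.49*s^2 + 0.21*s - 1.34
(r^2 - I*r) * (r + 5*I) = r^3 + 4*I*r^2 + 5*r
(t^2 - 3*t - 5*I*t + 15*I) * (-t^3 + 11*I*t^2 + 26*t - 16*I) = -t^5 + 3*t^4 + 16*I*t^4 + 81*t^3 - 48*I*t^3 - 243*t^2 - 146*I*t^2 - 80*t + 438*I*t + 240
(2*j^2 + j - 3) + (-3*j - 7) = 2*j^2 - 2*j - 10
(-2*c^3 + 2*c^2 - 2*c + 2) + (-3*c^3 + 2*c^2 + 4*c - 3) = -5*c^3 + 4*c^2 + 2*c - 1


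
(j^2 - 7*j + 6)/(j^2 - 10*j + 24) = (j - 1)/(j - 4)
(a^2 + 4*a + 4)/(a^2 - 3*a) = (a^2 + 4*a + 4)/(a*(a - 3))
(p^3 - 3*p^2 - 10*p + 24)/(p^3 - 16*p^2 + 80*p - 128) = (p^2 + p - 6)/(p^2 - 12*p + 32)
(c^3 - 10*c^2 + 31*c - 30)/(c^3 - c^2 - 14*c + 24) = (c - 5)/(c + 4)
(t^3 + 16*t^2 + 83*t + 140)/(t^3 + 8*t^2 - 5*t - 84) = (t + 5)/(t - 3)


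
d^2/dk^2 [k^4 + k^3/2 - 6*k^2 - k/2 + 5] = 12*k^2 + 3*k - 12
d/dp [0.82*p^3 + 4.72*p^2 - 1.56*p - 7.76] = 2.46*p^2 + 9.44*p - 1.56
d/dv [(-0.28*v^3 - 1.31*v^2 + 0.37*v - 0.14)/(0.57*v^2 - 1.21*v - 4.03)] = (-0.1596*v^4 + 0.6776*v^3 + 4.7594*v^2 + 10.7182*v - 1.6605)/(0.3249*v^4 - 1.3794*v^3 - 3.1301*v^2 + 9.7526*v + 16.2409)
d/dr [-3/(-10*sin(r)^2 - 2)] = -30*sin(2*r)/(5*cos(2*r) - 7)^2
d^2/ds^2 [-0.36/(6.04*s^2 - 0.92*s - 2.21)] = (-26.266752*s^2 + 4.000896*s + 0.36*(12.08*s - 0.92)*(24.16*s - 1.84) + 9.610848)/(-6.04*s^2 + 0.92*s + 2.21)^3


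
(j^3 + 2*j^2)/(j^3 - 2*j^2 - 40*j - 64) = j^2/(j^2 - 4*j - 32)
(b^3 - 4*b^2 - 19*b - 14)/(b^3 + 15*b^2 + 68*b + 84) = (b^2 - 6*b - 7)/(b^2 + 13*b + 42)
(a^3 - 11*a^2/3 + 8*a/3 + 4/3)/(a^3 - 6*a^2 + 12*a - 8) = (a + 1/3)/(a - 2)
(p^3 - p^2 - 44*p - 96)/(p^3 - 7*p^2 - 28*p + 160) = (p^2 + 7*p + 12)/(p^2 + p - 20)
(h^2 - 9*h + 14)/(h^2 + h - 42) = (h^2 - 9*h + 14)/(h^2 + h - 42)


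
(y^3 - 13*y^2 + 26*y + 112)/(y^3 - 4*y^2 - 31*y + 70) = (y^2 - 6*y - 16)/(y^2 + 3*y - 10)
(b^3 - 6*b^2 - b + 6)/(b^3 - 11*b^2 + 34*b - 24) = (b + 1)/(b - 4)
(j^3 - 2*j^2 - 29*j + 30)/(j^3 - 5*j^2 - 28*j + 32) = (j^2 - j - 30)/(j^2 - 4*j - 32)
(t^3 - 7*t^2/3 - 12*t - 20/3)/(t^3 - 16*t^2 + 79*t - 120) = (3*t^2 + 8*t + 4)/(3*(t^2 - 11*t + 24))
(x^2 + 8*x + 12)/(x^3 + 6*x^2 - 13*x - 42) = (x + 6)/(x^2 + 4*x - 21)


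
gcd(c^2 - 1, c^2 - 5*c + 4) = c - 1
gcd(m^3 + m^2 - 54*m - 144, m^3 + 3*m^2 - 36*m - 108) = m^2 + 9*m + 18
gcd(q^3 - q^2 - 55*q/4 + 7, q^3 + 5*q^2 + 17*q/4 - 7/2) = q^2 + 3*q - 7/4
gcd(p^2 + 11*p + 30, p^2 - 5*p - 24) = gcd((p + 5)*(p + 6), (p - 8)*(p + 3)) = 1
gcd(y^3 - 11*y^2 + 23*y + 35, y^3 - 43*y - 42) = y^2 - 6*y - 7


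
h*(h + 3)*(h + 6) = h^3 + 9*h^2 + 18*h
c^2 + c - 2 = (c - 1)*(c + 2)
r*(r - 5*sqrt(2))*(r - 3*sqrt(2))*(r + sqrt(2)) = r^4 - 7*sqrt(2)*r^3 + 14*r^2 + 30*sqrt(2)*r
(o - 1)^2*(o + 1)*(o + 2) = o^4 + o^3 - 3*o^2 - o + 2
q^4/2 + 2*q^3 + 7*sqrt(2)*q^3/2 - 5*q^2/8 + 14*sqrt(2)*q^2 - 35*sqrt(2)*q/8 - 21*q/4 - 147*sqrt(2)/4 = (q/2 + 1)*(q - 3/2)*(q + 7/2)*(q + 7*sqrt(2))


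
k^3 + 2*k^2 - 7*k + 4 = (k - 1)^2*(k + 4)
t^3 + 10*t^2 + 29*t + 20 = (t + 1)*(t + 4)*(t + 5)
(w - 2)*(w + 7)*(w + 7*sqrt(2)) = w^3 + 5*w^2 + 7*sqrt(2)*w^2 - 14*w + 35*sqrt(2)*w - 98*sqrt(2)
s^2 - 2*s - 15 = (s - 5)*(s + 3)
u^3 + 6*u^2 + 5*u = u*(u + 1)*(u + 5)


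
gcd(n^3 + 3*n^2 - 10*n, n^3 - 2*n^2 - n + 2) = n - 2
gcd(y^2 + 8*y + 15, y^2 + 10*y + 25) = y + 5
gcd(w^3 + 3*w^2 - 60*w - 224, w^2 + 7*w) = w + 7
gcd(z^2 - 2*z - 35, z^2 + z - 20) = z + 5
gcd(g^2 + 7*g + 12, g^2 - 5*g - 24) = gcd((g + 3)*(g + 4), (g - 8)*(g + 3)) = g + 3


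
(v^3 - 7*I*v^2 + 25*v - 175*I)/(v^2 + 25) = v - 7*I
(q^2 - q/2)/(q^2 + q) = (q - 1/2)/(q + 1)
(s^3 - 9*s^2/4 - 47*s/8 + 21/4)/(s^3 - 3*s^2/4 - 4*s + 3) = (s - 7/2)/(s - 2)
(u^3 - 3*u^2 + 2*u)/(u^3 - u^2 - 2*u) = (u - 1)/(u + 1)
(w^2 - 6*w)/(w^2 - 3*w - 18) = w/(w + 3)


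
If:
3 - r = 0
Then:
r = 3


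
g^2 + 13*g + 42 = (g + 6)*(g + 7)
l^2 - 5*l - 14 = (l - 7)*(l + 2)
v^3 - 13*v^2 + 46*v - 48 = (v - 8)*(v - 3)*(v - 2)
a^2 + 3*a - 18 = (a - 3)*(a + 6)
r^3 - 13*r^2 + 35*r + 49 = (r - 7)^2*(r + 1)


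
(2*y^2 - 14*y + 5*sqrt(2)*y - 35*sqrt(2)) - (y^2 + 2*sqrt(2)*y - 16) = y^2 - 14*y + 3*sqrt(2)*y - 35*sqrt(2) + 16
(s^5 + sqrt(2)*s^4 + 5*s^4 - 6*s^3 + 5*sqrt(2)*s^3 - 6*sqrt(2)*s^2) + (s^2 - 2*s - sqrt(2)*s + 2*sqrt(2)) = s^5 + sqrt(2)*s^4 + 5*s^4 - 6*s^3 + 5*sqrt(2)*s^3 - 6*sqrt(2)*s^2 + s^2 - 2*s - sqrt(2)*s + 2*sqrt(2)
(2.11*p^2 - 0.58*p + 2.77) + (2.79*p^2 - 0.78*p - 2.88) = 4.9*p^2 - 1.36*p - 0.11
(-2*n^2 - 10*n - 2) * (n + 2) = -2*n^3 - 14*n^2 - 22*n - 4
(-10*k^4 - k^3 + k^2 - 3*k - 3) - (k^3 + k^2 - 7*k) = -10*k^4 - 2*k^3 + 4*k - 3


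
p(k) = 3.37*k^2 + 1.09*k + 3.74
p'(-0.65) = -3.29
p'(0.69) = 5.74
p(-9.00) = 266.90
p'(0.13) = 1.97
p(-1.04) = 6.25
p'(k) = 6.74*k + 1.09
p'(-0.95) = -5.31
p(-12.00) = 475.94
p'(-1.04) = -5.92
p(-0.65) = 4.46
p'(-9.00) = -59.57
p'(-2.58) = -16.30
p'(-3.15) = -20.14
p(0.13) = 3.94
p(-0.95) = 5.75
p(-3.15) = 33.75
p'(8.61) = 59.12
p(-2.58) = 23.36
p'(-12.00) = -79.79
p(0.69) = 6.10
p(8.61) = 262.95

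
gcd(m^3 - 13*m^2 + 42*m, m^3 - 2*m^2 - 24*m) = m^2 - 6*m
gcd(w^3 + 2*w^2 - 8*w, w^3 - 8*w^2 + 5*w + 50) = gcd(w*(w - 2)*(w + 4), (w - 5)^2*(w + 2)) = 1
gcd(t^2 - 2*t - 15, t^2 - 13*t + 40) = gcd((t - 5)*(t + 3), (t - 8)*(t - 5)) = t - 5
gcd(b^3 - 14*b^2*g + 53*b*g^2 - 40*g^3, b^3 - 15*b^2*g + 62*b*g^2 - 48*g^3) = b^2 - 9*b*g + 8*g^2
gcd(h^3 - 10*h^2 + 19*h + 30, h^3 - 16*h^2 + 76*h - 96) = h - 6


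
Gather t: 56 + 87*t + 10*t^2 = 10*t^2 + 87*t + 56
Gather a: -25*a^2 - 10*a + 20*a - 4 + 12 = -25*a^2 + 10*a + 8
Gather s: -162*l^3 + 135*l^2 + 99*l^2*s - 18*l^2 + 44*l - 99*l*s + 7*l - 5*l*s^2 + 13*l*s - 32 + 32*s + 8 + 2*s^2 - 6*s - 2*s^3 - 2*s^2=-162*l^3 + 117*l^2 - 5*l*s^2 + 51*l - 2*s^3 + s*(99*l^2 - 86*l + 26) - 24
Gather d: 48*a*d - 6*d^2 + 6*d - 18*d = -6*d^2 + d*(48*a - 12)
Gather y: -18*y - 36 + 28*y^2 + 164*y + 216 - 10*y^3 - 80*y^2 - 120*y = -10*y^3 - 52*y^2 + 26*y + 180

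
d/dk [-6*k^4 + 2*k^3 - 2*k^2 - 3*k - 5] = -24*k^3 + 6*k^2 - 4*k - 3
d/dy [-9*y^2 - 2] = -18*y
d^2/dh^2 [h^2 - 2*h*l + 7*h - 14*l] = 2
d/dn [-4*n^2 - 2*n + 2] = -8*n - 2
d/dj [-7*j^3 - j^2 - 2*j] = -21*j^2 - 2*j - 2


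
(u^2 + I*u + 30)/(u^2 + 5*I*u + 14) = (u^2 + I*u + 30)/(u^2 + 5*I*u + 14)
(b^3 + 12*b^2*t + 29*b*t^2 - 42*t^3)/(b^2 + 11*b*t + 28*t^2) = (b^2 + 5*b*t - 6*t^2)/(b + 4*t)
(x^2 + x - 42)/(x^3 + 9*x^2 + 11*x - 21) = (x - 6)/(x^2 + 2*x - 3)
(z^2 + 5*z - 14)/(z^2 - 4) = (z + 7)/(z + 2)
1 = 1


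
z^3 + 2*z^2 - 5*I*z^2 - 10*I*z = z*(z + 2)*(z - 5*I)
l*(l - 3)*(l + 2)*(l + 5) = l^4 + 4*l^3 - 11*l^2 - 30*l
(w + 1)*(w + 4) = w^2 + 5*w + 4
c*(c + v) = c^2 + c*v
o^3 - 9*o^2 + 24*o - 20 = (o - 5)*(o - 2)^2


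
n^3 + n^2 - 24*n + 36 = (n - 3)*(n - 2)*(n + 6)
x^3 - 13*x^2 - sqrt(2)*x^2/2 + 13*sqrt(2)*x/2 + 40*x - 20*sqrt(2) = (x - 8)*(x - 5)*(x - sqrt(2)/2)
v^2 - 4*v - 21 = (v - 7)*(v + 3)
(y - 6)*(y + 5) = y^2 - y - 30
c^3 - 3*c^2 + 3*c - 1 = (c - 1)^3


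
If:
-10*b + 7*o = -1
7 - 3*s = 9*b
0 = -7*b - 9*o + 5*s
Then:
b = 68/183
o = 71/183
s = 223/183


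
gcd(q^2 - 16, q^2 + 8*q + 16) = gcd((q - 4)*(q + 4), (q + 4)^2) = q + 4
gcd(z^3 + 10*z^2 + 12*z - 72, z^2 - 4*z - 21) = 1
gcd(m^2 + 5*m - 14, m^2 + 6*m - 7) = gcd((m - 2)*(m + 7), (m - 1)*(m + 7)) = m + 7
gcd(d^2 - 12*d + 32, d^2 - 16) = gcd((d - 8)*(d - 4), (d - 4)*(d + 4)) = d - 4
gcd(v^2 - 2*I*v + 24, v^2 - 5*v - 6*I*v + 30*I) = v - 6*I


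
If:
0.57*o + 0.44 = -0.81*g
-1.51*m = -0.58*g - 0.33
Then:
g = -0.703703703703704*o - 0.54320987654321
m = 0.00989289510260813 - 0.270296786853078*o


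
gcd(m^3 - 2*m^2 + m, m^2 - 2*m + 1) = m^2 - 2*m + 1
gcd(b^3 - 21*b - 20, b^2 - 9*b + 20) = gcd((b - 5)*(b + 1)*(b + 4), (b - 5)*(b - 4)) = b - 5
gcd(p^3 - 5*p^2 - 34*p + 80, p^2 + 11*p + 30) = p + 5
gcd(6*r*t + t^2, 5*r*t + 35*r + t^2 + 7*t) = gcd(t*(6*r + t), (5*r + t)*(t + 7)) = 1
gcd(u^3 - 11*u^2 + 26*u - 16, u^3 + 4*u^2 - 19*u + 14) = u^2 - 3*u + 2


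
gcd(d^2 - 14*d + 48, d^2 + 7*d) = 1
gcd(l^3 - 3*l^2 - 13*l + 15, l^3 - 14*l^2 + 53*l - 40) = l^2 - 6*l + 5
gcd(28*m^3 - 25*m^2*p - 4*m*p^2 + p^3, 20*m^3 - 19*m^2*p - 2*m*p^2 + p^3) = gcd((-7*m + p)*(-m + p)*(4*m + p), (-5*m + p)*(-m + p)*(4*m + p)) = -4*m^2 + 3*m*p + p^2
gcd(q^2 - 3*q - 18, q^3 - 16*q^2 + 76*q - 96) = q - 6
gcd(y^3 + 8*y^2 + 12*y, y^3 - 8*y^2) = y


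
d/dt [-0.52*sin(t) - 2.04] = -0.52*cos(t)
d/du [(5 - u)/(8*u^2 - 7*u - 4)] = (-8*u^2 + 7*u + (u - 5)*(16*u - 7) + 4)/(-8*u^2 + 7*u + 4)^2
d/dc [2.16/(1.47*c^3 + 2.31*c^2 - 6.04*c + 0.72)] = (-9.5256*c^2 - 9.9792*c + 13.0464)/(1.47*c^3 + 2.31*c^2 - 6.04*c + 0.72)^2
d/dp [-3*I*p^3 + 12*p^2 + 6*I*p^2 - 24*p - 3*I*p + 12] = -9*I*p^2 + 12*p*(2 + I) - 24 - 3*I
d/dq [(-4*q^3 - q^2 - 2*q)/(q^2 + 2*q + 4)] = 4*(-q^4 - 4*q^3 - 12*q^2 - 2*q - 2)/(q^4 + 4*q^3 + 12*q^2 + 16*q + 16)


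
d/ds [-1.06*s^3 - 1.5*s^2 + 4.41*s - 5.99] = -3.18*s^2 - 3.0*s + 4.41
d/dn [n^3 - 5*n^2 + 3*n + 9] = 3*n^2 - 10*n + 3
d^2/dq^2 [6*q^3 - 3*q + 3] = 36*q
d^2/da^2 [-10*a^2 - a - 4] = -20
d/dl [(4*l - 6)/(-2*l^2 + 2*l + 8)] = (-2*l^2 + 2*l + (2*l - 3)*(2*l - 1) + 8)/(-l^2 + l + 4)^2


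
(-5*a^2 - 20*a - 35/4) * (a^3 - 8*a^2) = -5*a^5 + 20*a^4 + 605*a^3/4 + 70*a^2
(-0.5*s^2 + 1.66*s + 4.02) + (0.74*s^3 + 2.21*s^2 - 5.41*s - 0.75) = 0.74*s^3 + 1.71*s^2 - 3.75*s + 3.27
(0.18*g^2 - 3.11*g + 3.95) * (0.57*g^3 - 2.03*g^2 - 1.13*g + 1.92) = 0.1026*g^5 - 2.1381*g^4 + 8.3614*g^3 - 4.1586*g^2 - 10.4347*g + 7.584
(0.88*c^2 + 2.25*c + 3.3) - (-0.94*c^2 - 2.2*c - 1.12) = 1.82*c^2 + 4.45*c + 4.42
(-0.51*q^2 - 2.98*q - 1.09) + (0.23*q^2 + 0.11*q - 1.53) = -0.28*q^2 - 2.87*q - 2.62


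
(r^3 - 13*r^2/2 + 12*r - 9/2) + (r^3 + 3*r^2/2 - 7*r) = 2*r^3 - 5*r^2 + 5*r - 9/2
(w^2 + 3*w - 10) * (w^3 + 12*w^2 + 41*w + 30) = w^5 + 15*w^4 + 67*w^3 + 33*w^2 - 320*w - 300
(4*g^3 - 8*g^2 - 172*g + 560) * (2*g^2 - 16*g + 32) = 8*g^5 - 80*g^4 - 88*g^3 + 3616*g^2 - 14464*g + 17920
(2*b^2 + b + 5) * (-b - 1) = -2*b^3 - 3*b^2 - 6*b - 5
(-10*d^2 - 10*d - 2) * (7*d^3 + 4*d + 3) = -70*d^5 - 70*d^4 - 54*d^3 - 70*d^2 - 38*d - 6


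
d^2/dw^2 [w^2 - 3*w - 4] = 2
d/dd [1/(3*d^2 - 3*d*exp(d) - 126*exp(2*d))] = (d*exp(d) - 2*d + 84*exp(2*d) + exp(d))/(3*(-d^2 + d*exp(d) + 42*exp(2*d))^2)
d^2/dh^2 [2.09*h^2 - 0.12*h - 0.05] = 4.18000000000000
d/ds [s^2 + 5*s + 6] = 2*s + 5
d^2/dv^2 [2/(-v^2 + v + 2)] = 4*(-v^2 + v + (2*v - 1)^2 + 2)/(-v^2 + v + 2)^3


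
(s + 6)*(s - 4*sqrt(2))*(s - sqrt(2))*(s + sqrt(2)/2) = s^4 - 9*sqrt(2)*s^3/2 + 6*s^3 - 27*sqrt(2)*s^2 + 3*s^2 + 4*sqrt(2)*s + 18*s + 24*sqrt(2)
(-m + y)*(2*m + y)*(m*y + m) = -2*m^3*y - 2*m^3 + m^2*y^2 + m^2*y + m*y^3 + m*y^2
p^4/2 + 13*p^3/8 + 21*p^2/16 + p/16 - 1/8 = (p/2 + 1/4)*(p - 1/4)*(p + 1)*(p + 2)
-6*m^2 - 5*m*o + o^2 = (-6*m + o)*(m + o)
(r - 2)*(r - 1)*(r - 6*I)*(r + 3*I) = r^4 - 3*r^3 - 3*I*r^3 + 20*r^2 + 9*I*r^2 - 54*r - 6*I*r + 36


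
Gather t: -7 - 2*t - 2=-2*t - 9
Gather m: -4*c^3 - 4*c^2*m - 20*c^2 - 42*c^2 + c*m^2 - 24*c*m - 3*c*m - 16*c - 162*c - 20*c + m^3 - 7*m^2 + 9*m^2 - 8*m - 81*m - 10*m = -4*c^3 - 62*c^2 - 198*c + m^3 + m^2*(c + 2) + m*(-4*c^2 - 27*c - 99)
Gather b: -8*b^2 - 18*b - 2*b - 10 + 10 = -8*b^2 - 20*b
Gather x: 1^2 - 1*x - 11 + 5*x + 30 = 4*x + 20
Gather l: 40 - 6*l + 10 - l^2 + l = -l^2 - 5*l + 50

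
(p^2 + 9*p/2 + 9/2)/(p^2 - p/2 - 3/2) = (2*p^2 + 9*p + 9)/(2*p^2 - p - 3)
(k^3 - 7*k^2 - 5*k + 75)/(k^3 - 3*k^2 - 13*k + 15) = (k - 5)/(k - 1)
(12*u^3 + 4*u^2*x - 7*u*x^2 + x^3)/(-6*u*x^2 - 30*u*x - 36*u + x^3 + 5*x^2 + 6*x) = (-2*u^2 - u*x + x^2)/(x^2 + 5*x + 6)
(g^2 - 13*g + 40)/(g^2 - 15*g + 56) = (g - 5)/(g - 7)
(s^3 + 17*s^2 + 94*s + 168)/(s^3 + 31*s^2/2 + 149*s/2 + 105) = 2*(s + 4)/(2*s + 5)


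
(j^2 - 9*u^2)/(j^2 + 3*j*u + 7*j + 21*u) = (j - 3*u)/(j + 7)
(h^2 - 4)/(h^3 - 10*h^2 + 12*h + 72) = (h - 2)/(h^2 - 12*h + 36)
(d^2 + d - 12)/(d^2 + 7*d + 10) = (d^2 + d - 12)/(d^2 + 7*d + 10)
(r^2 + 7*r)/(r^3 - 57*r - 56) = r/(r^2 - 7*r - 8)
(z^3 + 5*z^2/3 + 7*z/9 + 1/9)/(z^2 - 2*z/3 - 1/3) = (3*z^2 + 4*z + 1)/(3*(z - 1))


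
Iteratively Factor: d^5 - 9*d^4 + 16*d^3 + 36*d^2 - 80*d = (d)*(d^4 - 9*d^3 + 16*d^2 + 36*d - 80) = d*(d - 5)*(d^3 - 4*d^2 - 4*d + 16) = d*(d - 5)*(d - 2)*(d^2 - 2*d - 8) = d*(d - 5)*(d - 4)*(d - 2)*(d + 2)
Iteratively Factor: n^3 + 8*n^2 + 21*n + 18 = (n + 3)*(n^2 + 5*n + 6) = (n + 3)^2*(n + 2)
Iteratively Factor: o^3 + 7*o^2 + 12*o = (o + 4)*(o^2 + 3*o) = o*(o + 4)*(o + 3)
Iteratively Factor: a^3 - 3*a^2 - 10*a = (a)*(a^2 - 3*a - 10) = a*(a - 5)*(a + 2)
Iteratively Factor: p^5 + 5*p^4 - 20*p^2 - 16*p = (p + 4)*(p^4 + p^3 - 4*p^2 - 4*p) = (p + 1)*(p + 4)*(p^3 - 4*p) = (p + 1)*(p + 2)*(p + 4)*(p^2 - 2*p) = p*(p + 1)*(p + 2)*(p + 4)*(p - 2)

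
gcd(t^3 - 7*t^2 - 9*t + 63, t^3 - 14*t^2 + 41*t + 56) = t - 7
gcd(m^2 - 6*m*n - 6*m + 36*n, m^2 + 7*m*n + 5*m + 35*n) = 1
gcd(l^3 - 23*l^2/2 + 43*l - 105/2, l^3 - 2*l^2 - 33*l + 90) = l^2 - 8*l + 15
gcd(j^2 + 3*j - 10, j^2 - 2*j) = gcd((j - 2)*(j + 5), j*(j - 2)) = j - 2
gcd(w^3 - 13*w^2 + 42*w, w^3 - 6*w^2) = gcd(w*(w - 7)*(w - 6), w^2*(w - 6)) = w^2 - 6*w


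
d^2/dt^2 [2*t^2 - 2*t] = 4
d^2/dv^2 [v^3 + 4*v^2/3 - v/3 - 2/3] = 6*v + 8/3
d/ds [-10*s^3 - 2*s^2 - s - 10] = -30*s^2 - 4*s - 1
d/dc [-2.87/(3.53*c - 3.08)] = 10.1311/(3.53*c - 3.08)^2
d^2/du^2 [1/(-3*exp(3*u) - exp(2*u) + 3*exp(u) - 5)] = (-2*(9*exp(2*u) + 2*exp(u) - 3)^2*exp(u) + (27*exp(2*u) + 4*exp(u) - 3)*(3*exp(3*u) + exp(2*u) - 3*exp(u) + 5))*exp(u)/(3*exp(3*u) + exp(2*u) - 3*exp(u) + 5)^3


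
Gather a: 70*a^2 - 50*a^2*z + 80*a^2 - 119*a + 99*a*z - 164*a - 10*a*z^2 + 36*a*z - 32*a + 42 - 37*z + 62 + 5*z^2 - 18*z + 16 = a^2*(150 - 50*z) + a*(-10*z^2 + 135*z - 315) + 5*z^2 - 55*z + 120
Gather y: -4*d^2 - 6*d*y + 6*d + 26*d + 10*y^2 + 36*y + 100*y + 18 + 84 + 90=-4*d^2 + 32*d + 10*y^2 + y*(136 - 6*d) + 192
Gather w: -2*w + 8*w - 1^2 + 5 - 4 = 6*w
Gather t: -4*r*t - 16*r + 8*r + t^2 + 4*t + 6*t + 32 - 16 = -8*r + t^2 + t*(10 - 4*r) + 16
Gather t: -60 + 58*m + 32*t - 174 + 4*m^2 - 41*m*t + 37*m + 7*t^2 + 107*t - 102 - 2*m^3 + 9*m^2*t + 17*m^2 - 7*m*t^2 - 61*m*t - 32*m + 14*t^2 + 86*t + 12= -2*m^3 + 21*m^2 + 63*m + t^2*(21 - 7*m) + t*(9*m^2 - 102*m + 225) - 324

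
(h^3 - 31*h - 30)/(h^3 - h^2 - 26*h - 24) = (h + 5)/(h + 4)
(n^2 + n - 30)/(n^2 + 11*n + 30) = (n - 5)/(n + 5)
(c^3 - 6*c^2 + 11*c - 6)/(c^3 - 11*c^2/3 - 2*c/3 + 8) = 3*(c - 1)/(3*c + 4)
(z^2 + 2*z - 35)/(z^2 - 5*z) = (z + 7)/z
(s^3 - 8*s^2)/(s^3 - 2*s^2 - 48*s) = s/(s + 6)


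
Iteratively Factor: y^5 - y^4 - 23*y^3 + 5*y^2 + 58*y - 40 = (y - 5)*(y^4 + 4*y^3 - 3*y^2 - 10*y + 8) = (y - 5)*(y - 1)*(y^3 + 5*y^2 + 2*y - 8) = (y - 5)*(y - 1)*(y + 2)*(y^2 + 3*y - 4) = (y - 5)*(y - 1)^2*(y + 2)*(y + 4)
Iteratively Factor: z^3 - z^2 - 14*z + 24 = (z + 4)*(z^2 - 5*z + 6) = (z - 2)*(z + 4)*(z - 3)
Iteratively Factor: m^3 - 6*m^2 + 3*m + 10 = (m + 1)*(m^2 - 7*m + 10) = (m - 5)*(m + 1)*(m - 2)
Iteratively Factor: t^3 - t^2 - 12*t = (t + 3)*(t^2 - 4*t) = t*(t + 3)*(t - 4)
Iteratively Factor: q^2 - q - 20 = (q + 4)*(q - 5)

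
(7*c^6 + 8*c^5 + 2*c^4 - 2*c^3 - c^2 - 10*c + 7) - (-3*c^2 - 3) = 7*c^6 + 8*c^5 + 2*c^4 - 2*c^3 + 2*c^2 - 10*c + 10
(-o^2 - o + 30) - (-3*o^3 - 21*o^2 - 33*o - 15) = 3*o^3 + 20*o^2 + 32*o + 45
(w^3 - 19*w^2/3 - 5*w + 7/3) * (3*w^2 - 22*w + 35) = 3*w^5 - 41*w^4 + 478*w^3/3 - 314*w^2/3 - 679*w/3 + 245/3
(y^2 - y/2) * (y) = y^3 - y^2/2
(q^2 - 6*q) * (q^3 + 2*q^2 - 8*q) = q^5 - 4*q^4 - 20*q^3 + 48*q^2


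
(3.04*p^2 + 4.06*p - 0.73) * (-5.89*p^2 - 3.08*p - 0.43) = -17.9056*p^4 - 33.2766*p^3 - 9.5123*p^2 + 0.5026*p + 0.3139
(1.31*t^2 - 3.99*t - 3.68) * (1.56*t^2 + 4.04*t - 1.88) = 2.0436*t^4 - 0.931999999999999*t^3 - 24.3232*t^2 - 7.366*t + 6.9184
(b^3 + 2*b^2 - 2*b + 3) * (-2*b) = -2*b^4 - 4*b^3 + 4*b^2 - 6*b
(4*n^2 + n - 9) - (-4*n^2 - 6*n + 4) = 8*n^2 + 7*n - 13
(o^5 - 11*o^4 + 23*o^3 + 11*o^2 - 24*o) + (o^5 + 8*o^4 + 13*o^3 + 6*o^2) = 2*o^5 - 3*o^4 + 36*o^3 + 17*o^2 - 24*o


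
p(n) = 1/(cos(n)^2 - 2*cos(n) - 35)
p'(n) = (2*sin(n)*cos(n) - 2*sin(n))/(cos(n)^2 - 2*cos(n) - 35)^2 = 2*(cos(n) - 1)*sin(n)/(sin(n)^2 + 2*cos(n) + 34)^2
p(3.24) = -0.03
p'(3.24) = 0.00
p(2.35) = -0.03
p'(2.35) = -0.00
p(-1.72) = -0.03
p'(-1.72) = 0.00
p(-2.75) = -0.03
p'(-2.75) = 0.00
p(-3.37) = -0.03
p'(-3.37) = -0.00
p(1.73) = -0.03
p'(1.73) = -0.00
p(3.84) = -0.03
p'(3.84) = 0.00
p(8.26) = -0.03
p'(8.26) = -0.00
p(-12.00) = -0.03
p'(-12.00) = 0.00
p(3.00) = -0.03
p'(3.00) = 0.00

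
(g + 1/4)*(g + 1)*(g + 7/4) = g^3 + 3*g^2 + 39*g/16 + 7/16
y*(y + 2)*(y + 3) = y^3 + 5*y^2 + 6*y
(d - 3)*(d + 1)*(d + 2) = d^3 - 7*d - 6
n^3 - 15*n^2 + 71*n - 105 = (n - 7)*(n - 5)*(n - 3)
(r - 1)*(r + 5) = r^2 + 4*r - 5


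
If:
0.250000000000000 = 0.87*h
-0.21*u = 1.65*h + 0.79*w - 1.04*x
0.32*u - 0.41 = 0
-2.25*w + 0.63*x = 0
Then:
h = 0.29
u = 1.28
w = 0.25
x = 0.91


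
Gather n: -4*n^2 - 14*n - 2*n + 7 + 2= -4*n^2 - 16*n + 9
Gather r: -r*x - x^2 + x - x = -r*x - x^2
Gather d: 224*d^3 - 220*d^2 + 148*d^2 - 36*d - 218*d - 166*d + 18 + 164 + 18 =224*d^3 - 72*d^2 - 420*d + 200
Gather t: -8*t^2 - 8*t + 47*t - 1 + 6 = -8*t^2 + 39*t + 5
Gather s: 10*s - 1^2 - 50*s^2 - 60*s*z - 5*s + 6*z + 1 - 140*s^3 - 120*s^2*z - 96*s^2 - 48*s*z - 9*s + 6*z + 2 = -140*s^3 + s^2*(-120*z - 146) + s*(-108*z - 4) + 12*z + 2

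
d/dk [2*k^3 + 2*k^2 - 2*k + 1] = 6*k^2 + 4*k - 2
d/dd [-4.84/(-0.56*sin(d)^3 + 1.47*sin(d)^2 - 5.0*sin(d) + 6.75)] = (-8.1312*sin(d)^2 + 14.2296*sin(d) - 24.2)*cos(d)/(0.56*sin(d)^3 - 1.47*sin(d)^2 + 5.0*sin(d) - 6.75)^2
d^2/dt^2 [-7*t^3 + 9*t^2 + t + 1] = 18 - 42*t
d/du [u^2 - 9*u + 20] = 2*u - 9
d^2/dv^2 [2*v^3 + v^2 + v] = 12*v + 2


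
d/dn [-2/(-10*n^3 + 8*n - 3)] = 4*(4 - 15*n^2)/(10*n^3 - 8*n + 3)^2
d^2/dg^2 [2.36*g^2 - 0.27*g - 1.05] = 4.72000000000000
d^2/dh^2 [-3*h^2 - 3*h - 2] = -6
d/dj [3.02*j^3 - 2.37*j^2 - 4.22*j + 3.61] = 9.06*j^2 - 4.74*j - 4.22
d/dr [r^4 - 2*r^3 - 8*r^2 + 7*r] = 4*r^3 - 6*r^2 - 16*r + 7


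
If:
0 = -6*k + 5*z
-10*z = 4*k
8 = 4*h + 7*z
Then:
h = 2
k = 0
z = 0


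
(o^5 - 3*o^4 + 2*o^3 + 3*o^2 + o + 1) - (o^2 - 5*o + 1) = o^5 - 3*o^4 + 2*o^3 + 2*o^2 + 6*o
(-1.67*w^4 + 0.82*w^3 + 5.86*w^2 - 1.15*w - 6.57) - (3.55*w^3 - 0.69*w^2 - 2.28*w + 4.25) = -1.67*w^4 - 2.73*w^3 + 6.55*w^2 + 1.13*w - 10.82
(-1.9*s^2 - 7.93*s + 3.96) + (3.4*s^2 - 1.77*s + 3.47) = 1.5*s^2 - 9.7*s + 7.43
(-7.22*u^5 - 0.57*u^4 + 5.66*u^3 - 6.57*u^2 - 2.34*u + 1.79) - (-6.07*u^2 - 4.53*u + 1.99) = -7.22*u^5 - 0.57*u^4 + 5.66*u^3 - 0.5*u^2 + 2.19*u - 0.2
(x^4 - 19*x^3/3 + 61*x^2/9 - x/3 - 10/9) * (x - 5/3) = x^5 - 8*x^4 + 52*x^3/3 - 314*x^2/27 - 5*x/9 + 50/27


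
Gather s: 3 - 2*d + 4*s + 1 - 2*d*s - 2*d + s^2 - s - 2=-4*d + s^2 + s*(3 - 2*d) + 2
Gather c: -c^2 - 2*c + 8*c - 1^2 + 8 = -c^2 + 6*c + 7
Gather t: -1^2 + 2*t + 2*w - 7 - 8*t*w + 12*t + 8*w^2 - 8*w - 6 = t*(14 - 8*w) + 8*w^2 - 6*w - 14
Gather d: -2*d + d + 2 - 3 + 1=-d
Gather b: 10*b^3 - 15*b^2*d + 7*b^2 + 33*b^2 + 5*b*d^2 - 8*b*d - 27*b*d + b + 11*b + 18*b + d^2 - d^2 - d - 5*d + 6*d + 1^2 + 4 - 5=10*b^3 + b^2*(40 - 15*d) + b*(5*d^2 - 35*d + 30)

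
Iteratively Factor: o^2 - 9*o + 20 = (o - 4)*(o - 5)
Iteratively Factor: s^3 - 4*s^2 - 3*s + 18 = (s + 2)*(s^2 - 6*s + 9) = (s - 3)*(s + 2)*(s - 3)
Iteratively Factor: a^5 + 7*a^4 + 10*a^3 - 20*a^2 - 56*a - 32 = (a + 1)*(a^4 + 6*a^3 + 4*a^2 - 24*a - 32) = (a - 2)*(a + 1)*(a^3 + 8*a^2 + 20*a + 16) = (a - 2)*(a + 1)*(a + 2)*(a^2 + 6*a + 8) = (a - 2)*(a + 1)*(a + 2)*(a + 4)*(a + 2)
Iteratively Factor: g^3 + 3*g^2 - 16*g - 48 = (g - 4)*(g^2 + 7*g + 12) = (g - 4)*(g + 3)*(g + 4)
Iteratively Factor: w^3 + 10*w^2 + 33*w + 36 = (w + 3)*(w^2 + 7*w + 12) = (w + 3)*(w + 4)*(w + 3)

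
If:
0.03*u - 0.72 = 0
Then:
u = 24.00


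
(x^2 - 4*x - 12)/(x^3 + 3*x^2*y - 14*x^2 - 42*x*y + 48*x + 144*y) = (x + 2)/(x^2 + 3*x*y - 8*x - 24*y)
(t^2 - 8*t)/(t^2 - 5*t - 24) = t/(t + 3)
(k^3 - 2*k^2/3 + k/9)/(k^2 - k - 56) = k*(-9*k^2 + 6*k - 1)/(9*(-k^2 + k + 56))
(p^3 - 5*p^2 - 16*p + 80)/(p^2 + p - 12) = (p^2 - 9*p + 20)/(p - 3)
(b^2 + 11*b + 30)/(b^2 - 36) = (b + 5)/(b - 6)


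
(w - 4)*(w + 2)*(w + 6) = w^3 + 4*w^2 - 20*w - 48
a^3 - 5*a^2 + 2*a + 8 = (a - 4)*(a - 2)*(a + 1)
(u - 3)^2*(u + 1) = u^3 - 5*u^2 + 3*u + 9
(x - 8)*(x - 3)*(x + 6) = x^3 - 5*x^2 - 42*x + 144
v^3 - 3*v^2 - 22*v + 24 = (v - 6)*(v - 1)*(v + 4)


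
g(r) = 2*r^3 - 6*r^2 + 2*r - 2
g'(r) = 6*r^2 - 12*r + 2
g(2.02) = -5.96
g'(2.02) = 2.24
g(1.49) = -5.72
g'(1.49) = -2.56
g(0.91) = -3.64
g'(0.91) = -3.95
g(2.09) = -5.77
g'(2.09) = 3.13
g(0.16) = -1.83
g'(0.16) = 0.23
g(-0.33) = -3.39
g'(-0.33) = 6.61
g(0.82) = -3.29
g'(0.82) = -3.81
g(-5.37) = -495.47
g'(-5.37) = 239.46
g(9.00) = 988.00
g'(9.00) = 380.00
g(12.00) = 2614.00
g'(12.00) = 722.00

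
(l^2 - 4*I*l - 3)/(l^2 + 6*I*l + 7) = (l - 3*I)/(l + 7*I)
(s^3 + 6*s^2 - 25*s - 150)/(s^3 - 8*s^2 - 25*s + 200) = (s + 6)/(s - 8)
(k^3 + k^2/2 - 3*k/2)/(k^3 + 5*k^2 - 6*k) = (k + 3/2)/(k + 6)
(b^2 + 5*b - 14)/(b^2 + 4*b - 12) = (b + 7)/(b + 6)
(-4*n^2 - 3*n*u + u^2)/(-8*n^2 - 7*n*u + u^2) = (-4*n + u)/(-8*n + u)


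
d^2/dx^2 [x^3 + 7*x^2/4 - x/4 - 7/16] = 6*x + 7/2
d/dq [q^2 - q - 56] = 2*q - 1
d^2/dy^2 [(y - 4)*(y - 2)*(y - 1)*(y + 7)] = 12*y^2 - 70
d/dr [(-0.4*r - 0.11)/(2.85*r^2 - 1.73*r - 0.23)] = (1.14*r^2 + 0.627*r - 0.0983)/(8.1225*r^4 - 9.861*r^3 + 1.6819*r^2 + 0.7958*r + 0.0529)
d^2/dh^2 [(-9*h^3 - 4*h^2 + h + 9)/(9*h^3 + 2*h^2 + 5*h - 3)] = 4*(-81*h^6 + 729*h^5 + 1755*h^4 + 130*h^3 + 909*h^2 + 387*h + 129)/(729*h^9 + 486*h^8 + 1323*h^7 - 181*h^6 + 411*h^5 - 696*h^4 + 188*h^3 - 171*h^2 + 135*h - 27)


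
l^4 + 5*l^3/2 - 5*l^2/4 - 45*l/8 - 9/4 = (l - 3/2)*(l + 1/2)*(l + 3/2)*(l + 2)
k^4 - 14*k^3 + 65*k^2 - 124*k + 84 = (k - 7)*(k - 3)*(k - 2)^2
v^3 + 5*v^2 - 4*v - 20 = (v - 2)*(v + 2)*(v + 5)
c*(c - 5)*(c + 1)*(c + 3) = c^4 - c^3 - 17*c^2 - 15*c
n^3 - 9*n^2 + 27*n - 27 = (n - 3)^3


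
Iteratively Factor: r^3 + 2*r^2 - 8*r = (r)*(r^2 + 2*r - 8) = r*(r - 2)*(r + 4)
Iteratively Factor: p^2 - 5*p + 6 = (p - 2)*(p - 3)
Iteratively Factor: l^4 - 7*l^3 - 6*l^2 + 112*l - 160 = (l - 5)*(l^3 - 2*l^2 - 16*l + 32) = (l - 5)*(l + 4)*(l^2 - 6*l + 8) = (l - 5)*(l - 2)*(l + 4)*(l - 4)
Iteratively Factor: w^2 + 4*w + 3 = (w + 1)*(w + 3)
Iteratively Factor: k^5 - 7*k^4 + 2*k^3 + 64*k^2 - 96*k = (k)*(k^4 - 7*k^3 + 2*k^2 + 64*k - 96) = k*(k + 3)*(k^3 - 10*k^2 + 32*k - 32) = k*(k - 4)*(k + 3)*(k^2 - 6*k + 8) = k*(k - 4)^2*(k + 3)*(k - 2)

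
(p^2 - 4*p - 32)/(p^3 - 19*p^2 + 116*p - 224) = (p + 4)/(p^2 - 11*p + 28)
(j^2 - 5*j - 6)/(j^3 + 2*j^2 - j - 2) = (j - 6)/(j^2 + j - 2)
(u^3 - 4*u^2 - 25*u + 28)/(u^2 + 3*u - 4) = u - 7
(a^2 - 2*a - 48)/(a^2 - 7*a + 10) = (a^2 - 2*a - 48)/(a^2 - 7*a + 10)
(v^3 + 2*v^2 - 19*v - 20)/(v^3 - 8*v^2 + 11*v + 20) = (v + 5)/(v - 5)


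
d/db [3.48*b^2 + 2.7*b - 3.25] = 6.96*b + 2.7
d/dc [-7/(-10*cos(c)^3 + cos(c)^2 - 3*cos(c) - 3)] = 7*(30*cos(c)^2 - 2*cos(c) + 3)*sin(c)/(10*cos(c)^3 - cos(c)^2 + 3*cos(c) + 3)^2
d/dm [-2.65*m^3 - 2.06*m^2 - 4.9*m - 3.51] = -7.95*m^2 - 4.12*m - 4.9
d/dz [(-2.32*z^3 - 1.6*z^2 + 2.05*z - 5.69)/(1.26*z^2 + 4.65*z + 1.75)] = (-2.9232*z^4 - 21.576*z^3 - 22.203*z^2 + 8.7388*z + 30.046)/(1.5876*z^4 + 11.718*z^3 + 26.0325*z^2 + 16.275*z + 3.0625)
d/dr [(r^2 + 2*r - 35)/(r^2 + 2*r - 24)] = 22*(r + 1)/(r^2 + 2*r - 24)^2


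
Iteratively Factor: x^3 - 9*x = (x)*(x^2 - 9) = x*(x - 3)*(x + 3)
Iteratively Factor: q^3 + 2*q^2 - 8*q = (q - 2)*(q^2 + 4*q) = (q - 2)*(q + 4)*(q)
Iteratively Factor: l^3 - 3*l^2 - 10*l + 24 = (l - 4)*(l^2 + l - 6) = (l - 4)*(l - 2)*(l + 3)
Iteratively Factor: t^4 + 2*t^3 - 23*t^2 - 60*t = (t + 4)*(t^3 - 2*t^2 - 15*t) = (t - 5)*(t + 4)*(t^2 + 3*t) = t*(t - 5)*(t + 4)*(t + 3)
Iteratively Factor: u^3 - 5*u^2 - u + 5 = (u - 1)*(u^2 - 4*u - 5) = (u - 1)*(u + 1)*(u - 5)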